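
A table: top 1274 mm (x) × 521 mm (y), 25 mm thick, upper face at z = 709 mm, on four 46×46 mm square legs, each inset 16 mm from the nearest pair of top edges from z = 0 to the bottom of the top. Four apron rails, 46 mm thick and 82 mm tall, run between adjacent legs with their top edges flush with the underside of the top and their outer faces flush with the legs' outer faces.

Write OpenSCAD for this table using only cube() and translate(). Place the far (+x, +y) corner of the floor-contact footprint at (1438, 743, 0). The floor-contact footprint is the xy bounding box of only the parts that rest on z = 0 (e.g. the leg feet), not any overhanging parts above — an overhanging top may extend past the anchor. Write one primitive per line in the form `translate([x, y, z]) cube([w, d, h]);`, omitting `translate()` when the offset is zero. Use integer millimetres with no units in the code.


translate([180, 238, 684]) cube([1274, 521, 25]);
translate([196, 254, 0]) cube([46, 46, 684]);
translate([1392, 254, 0]) cube([46, 46, 684]);
translate([196, 697, 0]) cube([46, 46, 684]);
translate([1392, 697, 0]) cube([46, 46, 684]);
translate([242, 254, 602]) cube([1150, 46, 82]);
translate([242, 697, 602]) cube([1150, 46, 82]);
translate([196, 300, 602]) cube([46, 397, 82]);
translate([1392, 300, 602]) cube([46, 397, 82]);


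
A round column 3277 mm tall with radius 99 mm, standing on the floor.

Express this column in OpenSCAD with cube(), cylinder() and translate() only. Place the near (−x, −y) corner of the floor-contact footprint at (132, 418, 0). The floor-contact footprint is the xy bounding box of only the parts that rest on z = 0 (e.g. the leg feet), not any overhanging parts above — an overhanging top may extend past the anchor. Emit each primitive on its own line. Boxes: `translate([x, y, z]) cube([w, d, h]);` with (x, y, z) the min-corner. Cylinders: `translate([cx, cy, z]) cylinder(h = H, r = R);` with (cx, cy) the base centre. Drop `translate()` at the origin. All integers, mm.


translate([231, 517, 0]) cylinder(h = 3277, r = 99);


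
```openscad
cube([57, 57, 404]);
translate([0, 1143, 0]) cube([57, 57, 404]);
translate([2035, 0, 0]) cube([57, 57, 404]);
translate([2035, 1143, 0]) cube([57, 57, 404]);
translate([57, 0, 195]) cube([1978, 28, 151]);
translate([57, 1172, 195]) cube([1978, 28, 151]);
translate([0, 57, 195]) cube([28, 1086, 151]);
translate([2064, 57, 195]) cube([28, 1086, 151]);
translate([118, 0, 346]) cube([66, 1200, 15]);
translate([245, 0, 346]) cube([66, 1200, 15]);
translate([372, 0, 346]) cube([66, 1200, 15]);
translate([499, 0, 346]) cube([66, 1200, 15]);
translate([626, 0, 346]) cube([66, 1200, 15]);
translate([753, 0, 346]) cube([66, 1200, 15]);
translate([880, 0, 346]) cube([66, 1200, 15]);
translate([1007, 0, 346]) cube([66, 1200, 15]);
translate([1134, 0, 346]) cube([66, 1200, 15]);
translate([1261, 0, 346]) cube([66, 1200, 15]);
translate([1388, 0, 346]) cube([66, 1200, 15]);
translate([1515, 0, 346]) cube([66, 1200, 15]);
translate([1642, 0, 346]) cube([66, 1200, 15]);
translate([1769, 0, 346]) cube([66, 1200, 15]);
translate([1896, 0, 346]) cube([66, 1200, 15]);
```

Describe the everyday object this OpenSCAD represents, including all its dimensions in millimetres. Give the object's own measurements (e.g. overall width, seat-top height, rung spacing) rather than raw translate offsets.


A bed frame 2092 mm long (x) by 1200 mm wide (y). Four 57×57 mm corner posts, 404 mm tall, at the corners of the footprint. Four rails of 28 mm thickness and 151 mm height run between adjacent posts with their undersides at z = 195 mm, their outer faces flush with the outside of the frame (the two x-running rails run between the posts' inner faces; the two y-running rails run between the posts' inner faces). 15 slats, each 66 mm wide (x) and 15 mm thick, lie across the top of the two x-running rails, running the full 1200 mm width of the frame in y; along x they sit between the end posts with a 61 mm gap after the −x posts and between neighbouring slats, leaving 73 mm before the +x posts.


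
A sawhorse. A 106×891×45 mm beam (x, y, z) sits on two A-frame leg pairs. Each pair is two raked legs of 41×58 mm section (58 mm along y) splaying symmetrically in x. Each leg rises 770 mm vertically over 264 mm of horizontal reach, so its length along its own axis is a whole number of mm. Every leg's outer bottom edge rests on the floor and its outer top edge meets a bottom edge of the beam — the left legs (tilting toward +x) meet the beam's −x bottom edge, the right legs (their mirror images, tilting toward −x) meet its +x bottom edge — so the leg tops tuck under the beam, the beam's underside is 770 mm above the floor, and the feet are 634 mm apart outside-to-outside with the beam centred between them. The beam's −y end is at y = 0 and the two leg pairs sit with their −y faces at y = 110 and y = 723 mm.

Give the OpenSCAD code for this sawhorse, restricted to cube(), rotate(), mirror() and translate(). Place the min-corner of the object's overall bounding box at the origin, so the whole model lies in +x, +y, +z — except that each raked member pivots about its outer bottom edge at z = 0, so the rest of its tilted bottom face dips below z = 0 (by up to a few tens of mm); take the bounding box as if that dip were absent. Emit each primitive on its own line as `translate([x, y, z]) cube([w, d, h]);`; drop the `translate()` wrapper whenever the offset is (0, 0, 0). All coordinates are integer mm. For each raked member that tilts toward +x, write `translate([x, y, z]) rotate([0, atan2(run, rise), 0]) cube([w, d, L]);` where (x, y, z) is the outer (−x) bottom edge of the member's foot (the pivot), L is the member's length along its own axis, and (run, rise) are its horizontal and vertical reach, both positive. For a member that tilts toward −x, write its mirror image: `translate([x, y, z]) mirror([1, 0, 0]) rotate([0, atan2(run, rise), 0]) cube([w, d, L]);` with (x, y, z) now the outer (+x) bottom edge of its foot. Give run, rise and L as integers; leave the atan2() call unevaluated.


translate([264, 0, 770]) cube([106, 891, 45]);
translate([0, 110, 0]) rotate([0, atan2(264, 770), 0]) cube([41, 58, 814]);
translate([634, 110, 0]) mirror([1, 0, 0]) rotate([0, atan2(264, 770), 0]) cube([41, 58, 814]);
translate([0, 723, 0]) rotate([0, atan2(264, 770), 0]) cube([41, 58, 814]);
translate([634, 723, 0]) mirror([1, 0, 0]) rotate([0, atan2(264, 770), 0]) cube([41, 58, 814]);


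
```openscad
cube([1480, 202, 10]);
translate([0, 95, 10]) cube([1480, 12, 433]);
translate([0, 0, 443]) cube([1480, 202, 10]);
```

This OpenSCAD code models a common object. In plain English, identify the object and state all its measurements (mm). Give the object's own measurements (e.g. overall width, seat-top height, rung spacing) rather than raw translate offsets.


An I-beam lying along x, 1480 mm long. Overall section height 453 mm. Two flanges 202 mm wide (y) and 10 mm thick, one on the floor and one at the top; a web 12 mm thick runs between them, centred on the flange width.


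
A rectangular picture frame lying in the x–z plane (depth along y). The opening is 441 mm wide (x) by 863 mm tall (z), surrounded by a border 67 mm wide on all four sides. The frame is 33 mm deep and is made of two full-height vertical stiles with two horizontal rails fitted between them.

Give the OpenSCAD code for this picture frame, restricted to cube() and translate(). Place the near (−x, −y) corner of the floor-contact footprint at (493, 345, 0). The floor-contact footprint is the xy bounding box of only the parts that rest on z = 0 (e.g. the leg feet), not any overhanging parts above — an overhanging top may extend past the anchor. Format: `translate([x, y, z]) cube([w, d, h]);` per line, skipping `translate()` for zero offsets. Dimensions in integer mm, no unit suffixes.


translate([493, 345, 0]) cube([67, 33, 997]);
translate([1001, 345, 0]) cube([67, 33, 997]);
translate([560, 345, 0]) cube([441, 33, 67]);
translate([560, 345, 930]) cube([441, 33, 67]);


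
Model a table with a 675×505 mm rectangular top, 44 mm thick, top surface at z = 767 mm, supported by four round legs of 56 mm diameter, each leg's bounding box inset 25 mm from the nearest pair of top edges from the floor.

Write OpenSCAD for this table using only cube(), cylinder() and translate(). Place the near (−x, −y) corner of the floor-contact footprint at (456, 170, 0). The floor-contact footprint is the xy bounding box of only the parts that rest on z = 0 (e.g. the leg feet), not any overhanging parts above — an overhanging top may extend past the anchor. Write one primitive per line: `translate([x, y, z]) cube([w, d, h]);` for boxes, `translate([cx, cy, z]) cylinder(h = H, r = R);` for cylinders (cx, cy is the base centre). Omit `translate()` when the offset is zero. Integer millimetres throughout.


translate([431, 145, 723]) cube([675, 505, 44]);
translate([484, 198, 0]) cylinder(h = 723, r = 28);
translate([1053, 198, 0]) cylinder(h = 723, r = 28);
translate([484, 597, 0]) cylinder(h = 723, r = 28);
translate([1053, 597, 0]) cylinder(h = 723, r = 28);


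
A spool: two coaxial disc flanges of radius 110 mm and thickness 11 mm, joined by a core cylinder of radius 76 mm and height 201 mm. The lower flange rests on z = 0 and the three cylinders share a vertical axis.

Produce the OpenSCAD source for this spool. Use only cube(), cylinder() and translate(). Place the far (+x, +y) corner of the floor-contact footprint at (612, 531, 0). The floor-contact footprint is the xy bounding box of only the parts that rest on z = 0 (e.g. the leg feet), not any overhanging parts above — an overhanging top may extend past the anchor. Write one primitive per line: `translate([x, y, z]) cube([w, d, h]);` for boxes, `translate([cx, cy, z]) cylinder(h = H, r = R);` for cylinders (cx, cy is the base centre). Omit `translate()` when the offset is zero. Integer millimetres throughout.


translate([502, 421, 0]) cylinder(h = 11, r = 110);
translate([502, 421, 11]) cylinder(h = 201, r = 76);
translate([502, 421, 212]) cylinder(h = 11, r = 110);


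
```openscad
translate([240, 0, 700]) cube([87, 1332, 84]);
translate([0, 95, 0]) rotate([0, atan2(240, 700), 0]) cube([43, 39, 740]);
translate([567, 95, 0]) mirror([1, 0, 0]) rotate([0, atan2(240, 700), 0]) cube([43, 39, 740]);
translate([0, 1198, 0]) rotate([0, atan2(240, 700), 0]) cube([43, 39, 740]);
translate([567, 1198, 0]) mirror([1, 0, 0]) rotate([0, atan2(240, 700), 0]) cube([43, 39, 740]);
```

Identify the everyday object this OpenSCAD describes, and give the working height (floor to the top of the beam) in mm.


A sawhorse. The overall height is 784 mm.

A beam across two mirrored pairs of raked legs — a sawhorse. The beam's underside is at z = 700 (matching the legs' vertical rise in atan2(240, 700)) and the beam is 84 mm tall, so its top is at 700 + 84 = 784 mm. The raked legs top out at the beam's underside, so that is the highest point.


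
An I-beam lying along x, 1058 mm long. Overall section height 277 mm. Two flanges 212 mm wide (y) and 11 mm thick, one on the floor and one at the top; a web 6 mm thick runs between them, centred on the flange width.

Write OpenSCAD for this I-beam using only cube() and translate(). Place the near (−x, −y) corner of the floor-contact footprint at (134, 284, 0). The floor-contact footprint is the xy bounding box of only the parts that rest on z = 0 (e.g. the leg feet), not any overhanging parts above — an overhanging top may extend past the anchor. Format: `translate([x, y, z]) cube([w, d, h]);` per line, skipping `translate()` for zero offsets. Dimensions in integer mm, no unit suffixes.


translate([134, 284, 0]) cube([1058, 212, 11]);
translate([134, 387, 11]) cube([1058, 6, 255]);
translate([134, 284, 266]) cube([1058, 212, 11]);


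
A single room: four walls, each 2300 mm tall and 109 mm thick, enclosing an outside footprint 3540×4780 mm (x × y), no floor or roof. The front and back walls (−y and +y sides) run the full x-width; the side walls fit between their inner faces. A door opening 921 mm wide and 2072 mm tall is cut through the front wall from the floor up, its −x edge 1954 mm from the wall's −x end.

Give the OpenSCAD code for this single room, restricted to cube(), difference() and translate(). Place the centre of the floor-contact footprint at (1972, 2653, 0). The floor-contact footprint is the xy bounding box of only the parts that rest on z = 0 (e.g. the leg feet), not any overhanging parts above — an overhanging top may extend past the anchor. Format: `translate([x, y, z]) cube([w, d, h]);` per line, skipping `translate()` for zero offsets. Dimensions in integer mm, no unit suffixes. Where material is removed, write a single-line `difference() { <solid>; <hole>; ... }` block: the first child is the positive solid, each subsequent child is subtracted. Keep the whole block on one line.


difference() { translate([202, 263, 0]) cube([3540, 109, 2300]); translate([2156, 263, 0]) cube([921, 109, 2072]); }
translate([202, 4934, 0]) cube([3540, 109, 2300]);
translate([202, 372, 0]) cube([109, 4562, 2300]);
translate([3633, 372, 0]) cube([109, 4562, 2300]);


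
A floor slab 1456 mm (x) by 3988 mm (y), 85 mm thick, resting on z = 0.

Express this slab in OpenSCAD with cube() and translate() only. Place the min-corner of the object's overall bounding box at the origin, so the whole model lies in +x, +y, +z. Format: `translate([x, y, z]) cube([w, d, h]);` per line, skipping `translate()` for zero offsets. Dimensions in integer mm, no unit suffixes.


cube([1456, 3988, 85]);


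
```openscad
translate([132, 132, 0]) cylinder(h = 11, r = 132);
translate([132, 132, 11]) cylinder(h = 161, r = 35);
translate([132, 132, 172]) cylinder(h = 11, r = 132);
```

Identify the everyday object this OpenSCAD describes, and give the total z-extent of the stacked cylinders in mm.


A spool. The overall height is 183 mm.

Three coaxial cylinders, large–small–large — a spool. Two 11 mm flanges and a 161 mm core give 11 + 161 + 11 = 183 mm.


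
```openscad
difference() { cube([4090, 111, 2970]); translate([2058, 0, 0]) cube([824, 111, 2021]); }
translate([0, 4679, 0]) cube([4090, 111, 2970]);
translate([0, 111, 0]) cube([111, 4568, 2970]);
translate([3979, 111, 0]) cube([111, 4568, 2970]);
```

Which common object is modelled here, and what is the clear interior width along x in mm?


A single room. The interior width is 3868 mm.

Four walls enclosing a rectangle with a door in the front wall — a room. Outside width 4090 minus two 111 mm walls gives 3868 mm.


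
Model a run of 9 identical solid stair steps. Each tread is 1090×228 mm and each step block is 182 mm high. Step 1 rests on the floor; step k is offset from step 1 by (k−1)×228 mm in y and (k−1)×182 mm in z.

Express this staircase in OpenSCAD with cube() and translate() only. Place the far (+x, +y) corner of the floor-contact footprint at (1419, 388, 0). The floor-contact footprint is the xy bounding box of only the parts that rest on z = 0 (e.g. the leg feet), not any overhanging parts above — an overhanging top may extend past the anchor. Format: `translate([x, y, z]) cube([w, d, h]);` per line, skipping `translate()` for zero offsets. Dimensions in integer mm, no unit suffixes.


translate([329, 160, 0]) cube([1090, 228, 182]);
translate([329, 388, 182]) cube([1090, 228, 182]);
translate([329, 616, 364]) cube([1090, 228, 182]);
translate([329, 844, 546]) cube([1090, 228, 182]);
translate([329, 1072, 728]) cube([1090, 228, 182]);
translate([329, 1300, 910]) cube([1090, 228, 182]);
translate([329, 1528, 1092]) cube([1090, 228, 182]);
translate([329, 1756, 1274]) cube([1090, 228, 182]);
translate([329, 1984, 1456]) cube([1090, 228, 182]);


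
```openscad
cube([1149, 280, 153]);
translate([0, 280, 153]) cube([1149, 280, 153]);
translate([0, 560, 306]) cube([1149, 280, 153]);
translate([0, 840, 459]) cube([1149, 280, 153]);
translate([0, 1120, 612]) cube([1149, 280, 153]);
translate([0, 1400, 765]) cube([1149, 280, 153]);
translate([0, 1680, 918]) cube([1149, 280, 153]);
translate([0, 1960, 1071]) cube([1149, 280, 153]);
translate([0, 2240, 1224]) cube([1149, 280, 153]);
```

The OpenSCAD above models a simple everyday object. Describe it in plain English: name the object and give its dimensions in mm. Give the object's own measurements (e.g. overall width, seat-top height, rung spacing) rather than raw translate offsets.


A straight staircase of 9 solid steps. Each step is 1149 mm wide (x), 280 mm deep (y, the going) and 153 mm tall (the rise). The first step rests on the floor; each subsequent step sits one going further in +y and one rise higher in +z, directly behind and above the previous step with no overlap.


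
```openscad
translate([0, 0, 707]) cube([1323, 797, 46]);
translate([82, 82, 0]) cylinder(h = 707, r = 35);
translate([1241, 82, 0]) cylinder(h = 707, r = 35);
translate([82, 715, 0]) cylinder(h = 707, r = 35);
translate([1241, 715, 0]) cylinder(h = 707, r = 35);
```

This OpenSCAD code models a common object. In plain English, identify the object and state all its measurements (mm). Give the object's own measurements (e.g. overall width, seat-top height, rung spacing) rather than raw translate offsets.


A table: top 1323 mm (x) × 797 mm (y), 46 mm thick, upper face at z = 753 mm, on four round legs of 70 mm diameter, each leg's bounding box inset 47 mm from the nearest pair of top edges from z = 0 to the bottom of the top.


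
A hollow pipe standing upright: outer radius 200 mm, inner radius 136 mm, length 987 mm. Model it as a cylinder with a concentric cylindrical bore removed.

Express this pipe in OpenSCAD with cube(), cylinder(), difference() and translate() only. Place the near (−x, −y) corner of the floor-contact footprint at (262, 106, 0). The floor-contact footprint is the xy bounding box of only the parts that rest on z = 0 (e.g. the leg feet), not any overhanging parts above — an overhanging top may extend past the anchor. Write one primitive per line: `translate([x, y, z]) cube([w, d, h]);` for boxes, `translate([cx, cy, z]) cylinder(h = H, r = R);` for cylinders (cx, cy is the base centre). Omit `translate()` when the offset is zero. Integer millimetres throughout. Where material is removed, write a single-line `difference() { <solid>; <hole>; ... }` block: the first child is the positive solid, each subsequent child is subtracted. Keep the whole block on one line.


difference() { translate([462, 306, 0]) cylinder(h = 987, r = 200); translate([462, 306, 0]) cylinder(h = 987, r = 136); }


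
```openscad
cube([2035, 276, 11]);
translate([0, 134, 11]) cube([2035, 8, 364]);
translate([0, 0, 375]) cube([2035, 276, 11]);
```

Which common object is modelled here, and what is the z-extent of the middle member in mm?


An I-beam. The web height is 364 mm.

Two wide flanges with a thin centred web — an I-beam. Overall 386 mm minus two 11 mm flanges gives a web of 386 − 2·11 = 364 mm.


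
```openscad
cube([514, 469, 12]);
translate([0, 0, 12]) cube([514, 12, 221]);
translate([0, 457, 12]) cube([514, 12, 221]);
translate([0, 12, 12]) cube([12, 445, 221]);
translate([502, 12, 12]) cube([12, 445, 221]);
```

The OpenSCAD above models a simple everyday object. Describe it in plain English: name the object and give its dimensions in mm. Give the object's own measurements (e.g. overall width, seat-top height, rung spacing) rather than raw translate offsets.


An open-topped rectangular box: outside dimensions 514×469×233 mm, with a uniform wall and base thickness of 12 mm. The base is a full 514×469 slab on the floor; four walls sit on top of the base. The front and back walls (the −y and +y sides) span the full width; the two side walls fit between them.


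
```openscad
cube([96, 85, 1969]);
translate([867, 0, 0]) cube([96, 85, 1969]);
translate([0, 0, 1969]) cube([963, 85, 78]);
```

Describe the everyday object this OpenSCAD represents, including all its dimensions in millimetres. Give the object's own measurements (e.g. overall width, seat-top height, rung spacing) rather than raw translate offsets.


A door frame. The clear opening is 771 mm wide and 1969 mm high. Two 96 mm wide jambs, 85 mm deep, stand either side of the opening from the floor to the top of the opening. A 78 mm thick head sits across the top of both jambs, spanning the full outside width of the frame.


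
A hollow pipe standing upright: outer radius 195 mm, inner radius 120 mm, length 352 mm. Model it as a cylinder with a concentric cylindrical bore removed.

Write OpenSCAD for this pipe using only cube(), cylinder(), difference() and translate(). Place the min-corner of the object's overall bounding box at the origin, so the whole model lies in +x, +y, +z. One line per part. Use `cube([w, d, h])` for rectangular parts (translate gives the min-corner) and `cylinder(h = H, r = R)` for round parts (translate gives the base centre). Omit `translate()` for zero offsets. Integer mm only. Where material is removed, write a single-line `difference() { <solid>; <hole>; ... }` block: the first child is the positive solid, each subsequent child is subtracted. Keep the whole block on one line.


difference() { translate([195, 195, 0]) cylinder(h = 352, r = 195); translate([195, 195, 0]) cylinder(h = 352, r = 120); }


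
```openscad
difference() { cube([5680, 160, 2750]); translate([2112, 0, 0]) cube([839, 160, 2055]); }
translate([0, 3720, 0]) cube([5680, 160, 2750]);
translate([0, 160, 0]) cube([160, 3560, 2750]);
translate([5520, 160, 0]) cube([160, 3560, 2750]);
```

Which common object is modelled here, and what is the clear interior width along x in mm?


A single room. The interior width is 5360 mm.

Four walls enclosing a rectangle with a door in the front wall — a room. Outside width 5680 minus two 160 mm walls gives 5360 mm.


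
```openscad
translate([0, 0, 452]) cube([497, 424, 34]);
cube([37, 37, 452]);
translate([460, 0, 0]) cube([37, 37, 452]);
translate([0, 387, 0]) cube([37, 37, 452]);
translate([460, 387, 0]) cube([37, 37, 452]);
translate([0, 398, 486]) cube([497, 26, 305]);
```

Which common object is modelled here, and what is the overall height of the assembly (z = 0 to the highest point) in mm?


A chair. The overall height is 791 mm.

A slab on four corner posts with a tall panel at the back — a chair. The seat slab sits at z = 452 with thickness 34, and the 305 mm backrest starts at the seat top, so the overall height is 452 + 34 + 305 = 791 mm.


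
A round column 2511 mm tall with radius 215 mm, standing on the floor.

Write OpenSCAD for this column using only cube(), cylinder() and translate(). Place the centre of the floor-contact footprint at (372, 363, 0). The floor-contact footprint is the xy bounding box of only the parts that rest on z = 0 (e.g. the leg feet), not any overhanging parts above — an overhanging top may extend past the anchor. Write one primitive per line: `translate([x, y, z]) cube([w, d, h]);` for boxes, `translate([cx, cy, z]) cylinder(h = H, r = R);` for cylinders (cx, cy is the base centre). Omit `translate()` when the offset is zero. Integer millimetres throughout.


translate([372, 363, 0]) cylinder(h = 2511, r = 215);


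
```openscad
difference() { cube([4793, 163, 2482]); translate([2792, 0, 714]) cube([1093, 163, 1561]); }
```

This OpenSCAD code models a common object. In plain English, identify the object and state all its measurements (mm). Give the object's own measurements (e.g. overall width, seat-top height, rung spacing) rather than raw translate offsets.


A wall 4793 mm long (x), 163 mm thick (y), 2482 mm tall, with a rectangular window opening cut through it. The opening is 1093 mm wide and 1561 mm tall; its sill is at z = 714 mm and its near (−x) edge is 2792 mm from the wall's −x end. The opening passes through the full wall thickness.


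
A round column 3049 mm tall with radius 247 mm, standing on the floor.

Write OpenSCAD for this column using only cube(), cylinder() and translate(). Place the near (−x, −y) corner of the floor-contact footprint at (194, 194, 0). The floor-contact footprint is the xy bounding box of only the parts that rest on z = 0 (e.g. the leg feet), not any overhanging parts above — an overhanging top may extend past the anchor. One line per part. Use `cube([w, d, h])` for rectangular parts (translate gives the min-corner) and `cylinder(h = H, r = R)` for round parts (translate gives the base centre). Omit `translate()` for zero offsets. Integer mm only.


translate([441, 441, 0]) cylinder(h = 3049, r = 247);


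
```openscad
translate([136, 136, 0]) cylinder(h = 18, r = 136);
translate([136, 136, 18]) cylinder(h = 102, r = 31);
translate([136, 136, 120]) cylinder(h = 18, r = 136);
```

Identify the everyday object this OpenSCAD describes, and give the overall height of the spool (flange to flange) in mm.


A spool. The overall height is 138 mm.

Three coaxial cylinders, large–small–large — a spool. Two 18 mm flanges and a 102 mm core give 18 + 102 + 18 = 138 mm.


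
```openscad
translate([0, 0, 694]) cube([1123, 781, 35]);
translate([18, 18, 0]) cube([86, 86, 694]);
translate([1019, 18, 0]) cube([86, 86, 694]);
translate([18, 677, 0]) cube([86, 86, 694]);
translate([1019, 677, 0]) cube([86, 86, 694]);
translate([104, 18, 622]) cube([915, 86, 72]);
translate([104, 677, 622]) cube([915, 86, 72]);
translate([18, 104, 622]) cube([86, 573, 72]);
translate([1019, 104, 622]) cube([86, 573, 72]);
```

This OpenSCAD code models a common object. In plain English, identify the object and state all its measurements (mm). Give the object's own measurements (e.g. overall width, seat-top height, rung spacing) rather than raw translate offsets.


A table: top 1123 mm (x) × 781 mm (y), 35 mm thick, upper face at z = 729 mm, on four 86×86 mm square legs, each inset 18 mm from the nearest pair of top edges from z = 0 to the bottom of the top. Four apron rails, 86 mm thick and 72 mm tall, run between adjacent legs with their top edges flush with the underside of the top and their outer faces flush with the legs' outer faces.


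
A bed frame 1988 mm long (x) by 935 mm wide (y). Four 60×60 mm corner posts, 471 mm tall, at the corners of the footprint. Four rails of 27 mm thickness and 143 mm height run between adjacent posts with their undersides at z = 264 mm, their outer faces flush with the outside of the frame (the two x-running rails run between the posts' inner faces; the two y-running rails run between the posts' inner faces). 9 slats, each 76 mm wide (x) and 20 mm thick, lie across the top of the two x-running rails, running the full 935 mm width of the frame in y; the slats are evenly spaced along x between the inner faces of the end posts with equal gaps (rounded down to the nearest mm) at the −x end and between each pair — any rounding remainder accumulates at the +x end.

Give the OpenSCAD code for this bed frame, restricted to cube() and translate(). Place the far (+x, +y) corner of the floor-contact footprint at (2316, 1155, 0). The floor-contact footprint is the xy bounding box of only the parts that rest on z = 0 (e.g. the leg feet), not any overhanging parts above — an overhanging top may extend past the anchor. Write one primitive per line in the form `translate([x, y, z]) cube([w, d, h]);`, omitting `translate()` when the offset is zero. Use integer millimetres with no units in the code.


translate([328, 220, 0]) cube([60, 60, 471]);
translate([328, 1095, 0]) cube([60, 60, 471]);
translate([2256, 220, 0]) cube([60, 60, 471]);
translate([2256, 1095, 0]) cube([60, 60, 471]);
translate([388, 220, 264]) cube([1868, 27, 143]);
translate([388, 1128, 264]) cube([1868, 27, 143]);
translate([328, 280, 264]) cube([27, 815, 143]);
translate([2289, 280, 264]) cube([27, 815, 143]);
translate([506, 220, 407]) cube([76, 935, 20]);
translate([700, 220, 407]) cube([76, 935, 20]);
translate([894, 220, 407]) cube([76, 935, 20]);
translate([1088, 220, 407]) cube([76, 935, 20]);
translate([1282, 220, 407]) cube([76, 935, 20]);
translate([1476, 220, 407]) cube([76, 935, 20]);
translate([1670, 220, 407]) cube([76, 935, 20]);
translate([1864, 220, 407]) cube([76, 935, 20]);
translate([2058, 220, 407]) cube([76, 935, 20]);


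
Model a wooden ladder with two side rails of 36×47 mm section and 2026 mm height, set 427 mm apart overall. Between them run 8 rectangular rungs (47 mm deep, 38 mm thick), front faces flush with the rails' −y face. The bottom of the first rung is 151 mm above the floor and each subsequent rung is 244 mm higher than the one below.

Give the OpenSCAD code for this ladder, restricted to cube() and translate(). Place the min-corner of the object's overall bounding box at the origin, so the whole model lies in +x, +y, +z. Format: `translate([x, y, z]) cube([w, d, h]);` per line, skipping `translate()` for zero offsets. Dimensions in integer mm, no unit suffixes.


cube([36, 47, 2026]);
translate([391, 0, 0]) cube([36, 47, 2026]);
translate([36, 0, 151]) cube([355, 47, 38]);
translate([36, 0, 395]) cube([355, 47, 38]);
translate([36, 0, 639]) cube([355, 47, 38]);
translate([36, 0, 883]) cube([355, 47, 38]);
translate([36, 0, 1127]) cube([355, 47, 38]);
translate([36, 0, 1371]) cube([355, 47, 38]);
translate([36, 0, 1615]) cube([355, 47, 38]);
translate([36, 0, 1859]) cube([355, 47, 38]);


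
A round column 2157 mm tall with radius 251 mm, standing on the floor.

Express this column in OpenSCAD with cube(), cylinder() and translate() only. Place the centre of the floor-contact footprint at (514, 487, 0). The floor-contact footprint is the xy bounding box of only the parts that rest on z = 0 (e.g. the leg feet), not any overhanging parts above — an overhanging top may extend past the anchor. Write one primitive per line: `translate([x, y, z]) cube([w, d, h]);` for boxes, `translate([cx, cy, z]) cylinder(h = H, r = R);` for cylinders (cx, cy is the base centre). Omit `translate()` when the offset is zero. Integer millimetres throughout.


translate([514, 487, 0]) cylinder(h = 2157, r = 251);


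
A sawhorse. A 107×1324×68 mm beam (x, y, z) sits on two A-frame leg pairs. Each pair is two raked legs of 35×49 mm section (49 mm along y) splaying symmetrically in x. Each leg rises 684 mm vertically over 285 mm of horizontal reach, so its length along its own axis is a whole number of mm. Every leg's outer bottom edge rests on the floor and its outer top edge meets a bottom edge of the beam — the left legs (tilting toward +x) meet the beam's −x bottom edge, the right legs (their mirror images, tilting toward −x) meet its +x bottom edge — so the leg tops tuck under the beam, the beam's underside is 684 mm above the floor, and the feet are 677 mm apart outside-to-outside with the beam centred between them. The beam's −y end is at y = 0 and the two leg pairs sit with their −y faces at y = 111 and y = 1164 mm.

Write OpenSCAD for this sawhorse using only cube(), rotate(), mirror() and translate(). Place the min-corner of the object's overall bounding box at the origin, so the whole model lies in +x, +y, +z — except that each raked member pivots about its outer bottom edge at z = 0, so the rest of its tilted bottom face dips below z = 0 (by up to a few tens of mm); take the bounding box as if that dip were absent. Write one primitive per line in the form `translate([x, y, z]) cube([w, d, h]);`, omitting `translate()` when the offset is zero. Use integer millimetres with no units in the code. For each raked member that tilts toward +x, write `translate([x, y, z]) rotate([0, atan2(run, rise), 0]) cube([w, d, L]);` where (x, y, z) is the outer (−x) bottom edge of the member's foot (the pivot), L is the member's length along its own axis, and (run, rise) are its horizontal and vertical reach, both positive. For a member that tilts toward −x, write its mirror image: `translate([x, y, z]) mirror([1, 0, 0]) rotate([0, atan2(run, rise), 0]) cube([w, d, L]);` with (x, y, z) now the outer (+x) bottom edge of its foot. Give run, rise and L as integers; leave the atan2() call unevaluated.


translate([285, 0, 684]) cube([107, 1324, 68]);
translate([0, 111, 0]) rotate([0, atan2(285, 684), 0]) cube([35, 49, 741]);
translate([677, 111, 0]) mirror([1, 0, 0]) rotate([0, atan2(285, 684), 0]) cube([35, 49, 741]);
translate([0, 1164, 0]) rotate([0, atan2(285, 684), 0]) cube([35, 49, 741]);
translate([677, 1164, 0]) mirror([1, 0, 0]) rotate([0, atan2(285, 684), 0]) cube([35, 49, 741]);


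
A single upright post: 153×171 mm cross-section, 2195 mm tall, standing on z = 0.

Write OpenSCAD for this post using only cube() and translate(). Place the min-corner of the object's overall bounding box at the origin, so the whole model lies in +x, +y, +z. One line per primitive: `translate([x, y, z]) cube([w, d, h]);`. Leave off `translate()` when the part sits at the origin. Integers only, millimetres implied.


cube([153, 171, 2195]);


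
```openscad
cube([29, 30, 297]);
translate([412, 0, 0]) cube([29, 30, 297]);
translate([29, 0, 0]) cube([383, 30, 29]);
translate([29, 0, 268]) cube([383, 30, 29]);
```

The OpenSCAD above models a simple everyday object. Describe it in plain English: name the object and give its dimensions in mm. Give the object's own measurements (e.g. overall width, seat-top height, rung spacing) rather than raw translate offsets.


A rectangular picture frame lying in the x–z plane (depth along y). The opening is 383 mm wide (x) by 239 mm tall (z), surrounded by a border 29 mm wide on all four sides. The frame is 30 mm deep and is made of two full-height vertical stiles with two horizontal rails fitted between them.


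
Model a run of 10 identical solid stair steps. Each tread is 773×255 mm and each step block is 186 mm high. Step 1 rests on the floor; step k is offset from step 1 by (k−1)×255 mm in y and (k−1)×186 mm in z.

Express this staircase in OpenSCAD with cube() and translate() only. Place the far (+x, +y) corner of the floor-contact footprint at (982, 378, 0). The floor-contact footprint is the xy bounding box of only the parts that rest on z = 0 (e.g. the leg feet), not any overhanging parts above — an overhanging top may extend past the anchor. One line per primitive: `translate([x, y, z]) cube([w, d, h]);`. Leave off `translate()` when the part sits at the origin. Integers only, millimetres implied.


translate([209, 123, 0]) cube([773, 255, 186]);
translate([209, 378, 186]) cube([773, 255, 186]);
translate([209, 633, 372]) cube([773, 255, 186]);
translate([209, 888, 558]) cube([773, 255, 186]);
translate([209, 1143, 744]) cube([773, 255, 186]);
translate([209, 1398, 930]) cube([773, 255, 186]);
translate([209, 1653, 1116]) cube([773, 255, 186]);
translate([209, 1908, 1302]) cube([773, 255, 186]);
translate([209, 2163, 1488]) cube([773, 255, 186]);
translate([209, 2418, 1674]) cube([773, 255, 186]);


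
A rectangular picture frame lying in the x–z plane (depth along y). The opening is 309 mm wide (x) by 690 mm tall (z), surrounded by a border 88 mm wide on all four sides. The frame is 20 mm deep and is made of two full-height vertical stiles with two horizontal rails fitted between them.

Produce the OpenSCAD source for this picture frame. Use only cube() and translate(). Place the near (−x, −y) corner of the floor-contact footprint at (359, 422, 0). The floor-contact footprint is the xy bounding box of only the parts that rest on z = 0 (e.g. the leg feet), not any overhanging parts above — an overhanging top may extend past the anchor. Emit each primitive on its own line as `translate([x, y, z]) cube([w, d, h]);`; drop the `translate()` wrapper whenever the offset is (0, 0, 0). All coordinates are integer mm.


translate([359, 422, 0]) cube([88, 20, 866]);
translate([756, 422, 0]) cube([88, 20, 866]);
translate([447, 422, 0]) cube([309, 20, 88]);
translate([447, 422, 778]) cube([309, 20, 88]);


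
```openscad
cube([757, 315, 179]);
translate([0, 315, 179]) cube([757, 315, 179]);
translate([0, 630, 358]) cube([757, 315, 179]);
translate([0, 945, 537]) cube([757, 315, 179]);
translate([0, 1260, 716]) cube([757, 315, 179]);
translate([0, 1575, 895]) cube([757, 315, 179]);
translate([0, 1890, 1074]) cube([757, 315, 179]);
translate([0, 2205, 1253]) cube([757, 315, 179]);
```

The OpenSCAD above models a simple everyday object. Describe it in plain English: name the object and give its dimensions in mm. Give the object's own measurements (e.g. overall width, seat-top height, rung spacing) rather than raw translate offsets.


A straight staircase of 8 solid steps. Each step is 757 mm wide (x), 315 mm deep (y, the going) and 179 mm tall (the rise). The first step rests on the floor; each subsequent step sits one going further in +y and one rise higher in +z, directly behind and above the previous step with no overlap.


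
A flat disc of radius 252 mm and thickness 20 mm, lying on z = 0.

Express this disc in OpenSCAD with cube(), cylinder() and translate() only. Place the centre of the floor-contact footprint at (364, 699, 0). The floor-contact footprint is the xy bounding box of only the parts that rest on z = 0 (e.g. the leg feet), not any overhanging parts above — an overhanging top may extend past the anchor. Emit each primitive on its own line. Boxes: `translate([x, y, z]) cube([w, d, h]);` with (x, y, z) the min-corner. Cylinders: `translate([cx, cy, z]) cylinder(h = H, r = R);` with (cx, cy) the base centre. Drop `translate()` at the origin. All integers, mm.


translate([364, 699, 0]) cylinder(h = 20, r = 252);


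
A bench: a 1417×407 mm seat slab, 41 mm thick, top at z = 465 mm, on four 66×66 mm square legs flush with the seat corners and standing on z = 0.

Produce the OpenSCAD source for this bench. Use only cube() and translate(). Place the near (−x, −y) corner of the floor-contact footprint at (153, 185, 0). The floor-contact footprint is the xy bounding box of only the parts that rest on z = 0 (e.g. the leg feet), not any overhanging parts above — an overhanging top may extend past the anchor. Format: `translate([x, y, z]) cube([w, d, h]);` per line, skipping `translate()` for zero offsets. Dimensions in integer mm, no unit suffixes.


translate([153, 185, 424]) cube([1417, 407, 41]);
translate([153, 185, 0]) cube([66, 66, 424]);
translate([153, 526, 0]) cube([66, 66, 424]);
translate([1504, 185, 0]) cube([66, 66, 424]);
translate([1504, 526, 0]) cube([66, 66, 424]);


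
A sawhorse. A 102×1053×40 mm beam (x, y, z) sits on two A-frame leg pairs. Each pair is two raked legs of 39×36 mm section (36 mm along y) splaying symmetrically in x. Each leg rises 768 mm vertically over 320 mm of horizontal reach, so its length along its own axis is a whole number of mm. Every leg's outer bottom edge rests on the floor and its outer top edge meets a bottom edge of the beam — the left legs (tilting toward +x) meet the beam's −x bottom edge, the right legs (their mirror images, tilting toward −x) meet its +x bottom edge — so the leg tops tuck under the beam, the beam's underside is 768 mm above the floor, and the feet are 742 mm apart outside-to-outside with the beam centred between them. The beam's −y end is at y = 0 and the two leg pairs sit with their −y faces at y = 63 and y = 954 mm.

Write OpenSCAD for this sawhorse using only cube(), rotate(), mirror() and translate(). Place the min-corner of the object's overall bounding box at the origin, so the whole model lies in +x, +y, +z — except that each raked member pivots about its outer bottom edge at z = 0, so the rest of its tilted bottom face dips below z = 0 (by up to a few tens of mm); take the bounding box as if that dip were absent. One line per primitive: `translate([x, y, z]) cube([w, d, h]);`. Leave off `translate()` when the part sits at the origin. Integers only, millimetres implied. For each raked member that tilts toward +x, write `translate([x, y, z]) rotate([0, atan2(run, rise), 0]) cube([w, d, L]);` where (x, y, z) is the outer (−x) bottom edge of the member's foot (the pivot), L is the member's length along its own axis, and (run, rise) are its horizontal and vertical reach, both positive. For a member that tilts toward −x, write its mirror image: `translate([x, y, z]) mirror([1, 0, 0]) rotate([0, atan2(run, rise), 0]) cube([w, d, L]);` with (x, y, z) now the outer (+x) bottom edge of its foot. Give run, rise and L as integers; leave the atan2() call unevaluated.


translate([320, 0, 768]) cube([102, 1053, 40]);
translate([0, 63, 0]) rotate([0, atan2(320, 768), 0]) cube([39, 36, 832]);
translate([742, 63, 0]) mirror([1, 0, 0]) rotate([0, atan2(320, 768), 0]) cube([39, 36, 832]);
translate([0, 954, 0]) rotate([0, atan2(320, 768), 0]) cube([39, 36, 832]);
translate([742, 954, 0]) mirror([1, 0, 0]) rotate([0, atan2(320, 768), 0]) cube([39, 36, 832]);
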